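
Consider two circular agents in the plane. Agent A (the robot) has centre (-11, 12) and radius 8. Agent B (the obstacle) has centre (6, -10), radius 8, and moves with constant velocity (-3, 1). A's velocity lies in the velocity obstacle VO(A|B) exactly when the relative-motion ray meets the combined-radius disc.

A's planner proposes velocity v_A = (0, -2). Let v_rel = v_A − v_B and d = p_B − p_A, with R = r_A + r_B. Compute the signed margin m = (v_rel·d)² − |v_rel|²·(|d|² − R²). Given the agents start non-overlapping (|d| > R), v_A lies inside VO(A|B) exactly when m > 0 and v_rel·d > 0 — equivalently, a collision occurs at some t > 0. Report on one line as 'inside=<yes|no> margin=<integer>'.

d = (17, -22),  |d|² = 773;  R = 8+8 = 16,  c = 773−16² = 517
v_rel = (3, -3),  |v_rel|² = 18;  v_rel·d = (3)·(17) + (-3)·(-22) = 117
18·t² − 234·t + 517 = 0  ⇒  m = 117² − 18·517 = 4383
m = 4383 > 0,  v_rel·d = 117 > 0  ⇒  inside

inside=yes margin=4383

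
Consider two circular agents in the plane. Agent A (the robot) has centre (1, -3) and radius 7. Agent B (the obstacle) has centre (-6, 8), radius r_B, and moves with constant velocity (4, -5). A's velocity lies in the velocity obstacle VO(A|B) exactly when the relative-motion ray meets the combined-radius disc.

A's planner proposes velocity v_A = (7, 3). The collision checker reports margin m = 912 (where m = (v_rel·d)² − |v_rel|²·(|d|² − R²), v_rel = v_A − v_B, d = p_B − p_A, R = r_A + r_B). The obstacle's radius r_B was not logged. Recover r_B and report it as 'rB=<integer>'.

m = 912
d = (-7, 11);  v_rel = (3, 8),  |v_rel|² = 73
v_rel×d = (3)·(11) − (8)·(-7) = 89
since m = R²·73 − 89²:  R² = (7921 + 912) / 73 = 121
R = √121 = 11  ⇒  r_B = 11 − 7 = 4

rB=4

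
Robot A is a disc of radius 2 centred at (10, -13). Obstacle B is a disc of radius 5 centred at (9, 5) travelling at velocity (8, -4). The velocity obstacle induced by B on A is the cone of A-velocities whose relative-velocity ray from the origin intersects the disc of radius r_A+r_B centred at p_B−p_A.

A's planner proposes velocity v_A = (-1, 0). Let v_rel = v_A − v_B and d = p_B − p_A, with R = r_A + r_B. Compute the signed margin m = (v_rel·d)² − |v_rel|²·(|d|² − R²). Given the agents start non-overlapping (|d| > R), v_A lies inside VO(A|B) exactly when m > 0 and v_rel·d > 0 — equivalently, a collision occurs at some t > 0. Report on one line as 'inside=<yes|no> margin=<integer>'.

d = (-1, 18),  |d|² = 325;  R = 2+5 = 7,  c = 325−7² = 276
v_rel = (-9, 4),  |v_rel|² = 97;  v_rel·d = (-9)·(-1) + (4)·(18) = 81
97·t² − 162·t + 276 = 0  ⇒  m = 81² − 97·276 = -20211
m = -20211 < 0,  v_rel·d = 81 > 0  ⇒  outside

inside=no margin=-20211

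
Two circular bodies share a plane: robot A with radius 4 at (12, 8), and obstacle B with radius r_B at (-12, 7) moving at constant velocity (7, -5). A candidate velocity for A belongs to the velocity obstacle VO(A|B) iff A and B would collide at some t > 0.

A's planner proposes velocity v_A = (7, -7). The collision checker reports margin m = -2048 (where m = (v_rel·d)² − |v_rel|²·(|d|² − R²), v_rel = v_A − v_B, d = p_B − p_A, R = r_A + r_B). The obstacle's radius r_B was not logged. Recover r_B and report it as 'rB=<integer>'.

m = -2048
d = (-24, -1);  v_rel = (0, -2),  |v_rel|² = 4
v_rel×d = (0)·(-1) − (-2)·(-24) = -48
since m = R²·4 − (-48)²:  R² = (2304 + -2048) / 4 = 64
R = √64 = 8  ⇒  r_B = 8 − 4 = 4

rB=4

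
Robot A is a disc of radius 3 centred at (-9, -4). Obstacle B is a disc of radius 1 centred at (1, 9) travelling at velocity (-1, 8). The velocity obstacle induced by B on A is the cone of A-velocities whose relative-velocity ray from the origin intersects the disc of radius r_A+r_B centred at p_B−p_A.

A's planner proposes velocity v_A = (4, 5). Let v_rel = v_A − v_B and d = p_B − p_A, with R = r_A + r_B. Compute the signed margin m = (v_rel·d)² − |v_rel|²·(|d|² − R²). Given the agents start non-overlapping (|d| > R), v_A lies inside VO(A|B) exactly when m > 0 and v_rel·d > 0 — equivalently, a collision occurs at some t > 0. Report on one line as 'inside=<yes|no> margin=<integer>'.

d = (10, 13),  |d|² = 269;  R = 3+1 = 4,  c = 269−4² = 253
v_rel = (5, -3),  |v_rel|² = 34;  v_rel·d = (5)·(10) + (-3)·(13) = 11
34·t² − 22·t + 253 = 0  ⇒  m = 11² − 34·253 = -8481
m = -8481 < 0,  v_rel·d = 11 > 0  ⇒  outside

inside=no margin=-8481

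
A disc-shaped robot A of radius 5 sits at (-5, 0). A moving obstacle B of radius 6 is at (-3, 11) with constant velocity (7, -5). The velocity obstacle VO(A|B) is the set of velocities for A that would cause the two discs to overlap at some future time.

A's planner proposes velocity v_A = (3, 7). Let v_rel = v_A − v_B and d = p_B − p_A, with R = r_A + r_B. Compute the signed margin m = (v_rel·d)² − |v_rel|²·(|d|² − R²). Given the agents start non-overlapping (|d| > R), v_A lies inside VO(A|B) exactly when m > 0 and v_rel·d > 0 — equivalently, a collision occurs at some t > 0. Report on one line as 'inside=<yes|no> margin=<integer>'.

d = (2, 11),  |d|² = 125;  R = 5+6 = 11,  c = 125−11² = 4
v_rel = (-4, 12),  |v_rel|² = 160;  v_rel·d = (-4)·(2) + (12)·(11) = 124
160·t² − 248·t + 4 = 0  ⇒  m = 124² − 160·4 = 14736
m = 14736 > 0,  v_rel·d = 124 > 0  ⇒  inside

inside=yes margin=14736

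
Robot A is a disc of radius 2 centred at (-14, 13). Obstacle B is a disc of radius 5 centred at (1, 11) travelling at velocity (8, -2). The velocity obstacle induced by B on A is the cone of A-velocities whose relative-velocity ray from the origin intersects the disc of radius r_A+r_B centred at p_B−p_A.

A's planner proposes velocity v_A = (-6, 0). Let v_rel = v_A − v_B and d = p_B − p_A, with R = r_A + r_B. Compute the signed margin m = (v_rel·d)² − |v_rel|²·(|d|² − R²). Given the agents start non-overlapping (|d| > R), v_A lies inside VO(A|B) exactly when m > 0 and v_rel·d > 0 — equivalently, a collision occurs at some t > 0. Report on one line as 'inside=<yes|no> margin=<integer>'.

d = (15, -2),  |d|² = 229;  R = 2+5 = 7,  c = 229−7² = 180
v_rel = (-14, 2),  |v_rel|² = 200;  v_rel·d = (-14)·(15) + (2)·(-2) = -214
200·t² + 428·t + 180 = 0  ⇒  m = (-214)² − 200·180 = 9796
m = 9796 > 0,  v_rel·d = -214 < 0  ⇒  outside

inside=no margin=9796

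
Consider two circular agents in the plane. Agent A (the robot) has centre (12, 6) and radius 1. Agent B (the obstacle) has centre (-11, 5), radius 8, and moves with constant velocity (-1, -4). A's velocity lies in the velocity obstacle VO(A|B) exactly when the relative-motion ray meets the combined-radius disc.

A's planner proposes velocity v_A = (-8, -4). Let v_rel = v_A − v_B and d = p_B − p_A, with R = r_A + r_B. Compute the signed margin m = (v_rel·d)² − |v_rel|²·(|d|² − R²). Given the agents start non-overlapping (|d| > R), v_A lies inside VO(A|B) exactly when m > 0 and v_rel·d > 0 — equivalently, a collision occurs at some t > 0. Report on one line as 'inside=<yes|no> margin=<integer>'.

d = (-23, -1),  |d|² = 530;  R = 1+8 = 9,  c = 530−9² = 449
v_rel = (-7, 0),  |v_rel|² = 49;  v_rel·d = (-7)·(-23) + (0)·(-1) = 161
49·t² − 322·t + 449 = 0  ⇒  m = 161² − 49·449 = 3920
m = 3920 > 0,  v_rel·d = 161 > 0  ⇒  inside

inside=yes margin=3920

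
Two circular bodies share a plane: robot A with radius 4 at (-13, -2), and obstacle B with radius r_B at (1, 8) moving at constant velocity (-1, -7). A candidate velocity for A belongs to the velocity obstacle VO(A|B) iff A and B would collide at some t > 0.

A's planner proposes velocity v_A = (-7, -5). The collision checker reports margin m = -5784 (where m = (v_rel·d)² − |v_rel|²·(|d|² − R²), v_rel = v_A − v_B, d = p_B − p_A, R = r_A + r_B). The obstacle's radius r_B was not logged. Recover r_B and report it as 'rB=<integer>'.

m = -5784
d = (14, 10);  v_rel = (-6, 2),  |v_rel|² = 40
v_rel×d = (-6)·(10) − (2)·(14) = -88
since m = R²·40 − (-88)²:  R² = (7744 + -5784) / 40 = 49
R = √49 = 7  ⇒  r_B = 7 − 4 = 3

rB=3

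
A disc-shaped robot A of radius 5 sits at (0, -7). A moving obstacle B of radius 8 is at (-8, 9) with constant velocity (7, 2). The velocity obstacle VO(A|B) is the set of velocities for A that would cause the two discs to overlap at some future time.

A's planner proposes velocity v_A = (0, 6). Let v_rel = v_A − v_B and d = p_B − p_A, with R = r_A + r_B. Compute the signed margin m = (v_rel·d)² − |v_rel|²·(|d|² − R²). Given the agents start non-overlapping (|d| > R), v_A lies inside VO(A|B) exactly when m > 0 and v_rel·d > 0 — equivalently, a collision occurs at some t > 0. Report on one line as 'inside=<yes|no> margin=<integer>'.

d = (-8, 16),  |d|² = 320;  R = 5+8 = 13,  c = 320−13² = 151
v_rel = (-7, 4),  |v_rel|² = 65;  v_rel·d = (-7)·(-8) + (4)·(16) = 120
65·t² − 240·t + 151 = 0  ⇒  m = 120² − 65·151 = 4585
m = 4585 > 0,  v_rel·d = 120 > 0  ⇒  inside

inside=yes margin=4585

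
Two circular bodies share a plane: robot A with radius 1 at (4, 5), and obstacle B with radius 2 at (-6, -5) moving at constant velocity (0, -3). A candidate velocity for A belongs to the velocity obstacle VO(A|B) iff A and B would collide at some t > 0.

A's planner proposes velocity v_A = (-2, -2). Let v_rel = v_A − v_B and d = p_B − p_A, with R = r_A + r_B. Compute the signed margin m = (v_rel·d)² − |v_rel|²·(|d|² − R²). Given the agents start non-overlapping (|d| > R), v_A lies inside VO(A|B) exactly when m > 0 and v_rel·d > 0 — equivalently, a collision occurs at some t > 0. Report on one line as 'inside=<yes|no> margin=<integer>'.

d = (-10, -10),  |d|² = 200;  R = 1+2 = 3,  c = 200−3² = 191
v_rel = (-2, 1),  |v_rel|² = 5;  v_rel·d = (-2)·(-10) + (1)·(-10) = 10
5·t² − 20·t + 191 = 0  ⇒  m = 10² − 5·191 = -855
m = -855 < 0,  v_rel·d = 10 > 0  ⇒  outside

inside=no margin=-855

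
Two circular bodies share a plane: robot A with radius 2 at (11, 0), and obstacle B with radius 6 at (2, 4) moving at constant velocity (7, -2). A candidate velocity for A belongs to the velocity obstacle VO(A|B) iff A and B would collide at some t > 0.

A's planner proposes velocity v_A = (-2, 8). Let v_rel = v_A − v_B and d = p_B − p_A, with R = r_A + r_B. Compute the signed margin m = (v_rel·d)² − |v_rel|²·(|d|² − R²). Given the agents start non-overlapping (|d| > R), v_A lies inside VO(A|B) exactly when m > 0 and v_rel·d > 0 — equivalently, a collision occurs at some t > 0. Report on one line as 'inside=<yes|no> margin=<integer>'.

d = (-9, 4),  |d|² = 97;  R = 2+6 = 8,  c = 97−8² = 33
v_rel = (-9, 10),  |v_rel|² = 181;  v_rel·d = (-9)·(-9) + (10)·(4) = 121
181·t² − 242·t + 33 = 0  ⇒  m = 121² − 181·33 = 8668
m = 8668 > 0,  v_rel·d = 121 > 0  ⇒  inside

inside=yes margin=8668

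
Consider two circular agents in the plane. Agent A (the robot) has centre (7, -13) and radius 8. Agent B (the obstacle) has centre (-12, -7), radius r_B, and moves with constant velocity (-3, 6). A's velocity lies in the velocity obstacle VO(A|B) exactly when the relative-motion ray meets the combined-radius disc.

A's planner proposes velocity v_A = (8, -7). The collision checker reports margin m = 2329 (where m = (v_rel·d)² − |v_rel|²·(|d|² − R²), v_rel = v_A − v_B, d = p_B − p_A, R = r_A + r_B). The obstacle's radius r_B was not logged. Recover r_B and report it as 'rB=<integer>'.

m = 2329
d = (-19, 6);  v_rel = (11, -13),  |v_rel|² = 290
v_rel×d = (11)·(6) − (-13)·(-19) = -181
since m = R²·290 − (-181)²:  R² = (32761 + 2329) / 290 = 121
R = √121 = 11  ⇒  r_B = 11 − 8 = 3

rB=3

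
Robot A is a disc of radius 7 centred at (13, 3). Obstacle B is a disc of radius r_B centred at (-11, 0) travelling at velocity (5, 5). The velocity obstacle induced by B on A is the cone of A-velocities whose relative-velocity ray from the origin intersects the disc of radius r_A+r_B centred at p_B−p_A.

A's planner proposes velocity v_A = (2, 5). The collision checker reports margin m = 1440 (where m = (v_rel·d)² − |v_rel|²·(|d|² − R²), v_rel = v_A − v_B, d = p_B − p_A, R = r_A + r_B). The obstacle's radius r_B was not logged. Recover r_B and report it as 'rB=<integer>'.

m = 1440
d = (-24, -3);  v_rel = (-3, 0),  |v_rel|² = 9
v_rel×d = (-3)·(-3) − (0)·(-24) = 9
since m = R²·9 − 9²:  R² = (81 + 1440) / 9 = 169
R = √169 = 13  ⇒  r_B = 13 − 7 = 6

rB=6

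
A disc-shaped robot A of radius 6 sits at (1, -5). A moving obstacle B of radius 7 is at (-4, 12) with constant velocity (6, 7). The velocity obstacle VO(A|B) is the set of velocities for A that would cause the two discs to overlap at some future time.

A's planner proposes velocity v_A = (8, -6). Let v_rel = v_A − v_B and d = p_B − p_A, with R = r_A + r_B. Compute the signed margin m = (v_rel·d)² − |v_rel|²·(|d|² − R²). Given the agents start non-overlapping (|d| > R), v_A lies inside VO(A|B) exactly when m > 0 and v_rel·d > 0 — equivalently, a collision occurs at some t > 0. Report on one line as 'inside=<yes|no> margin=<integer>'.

d = (-5, 17),  |d|² = 314;  R = 6+7 = 13,  c = 314−13² = 145
v_rel = (2, -13),  |v_rel|² = 173;  v_rel·d = (2)·(-5) + (-13)·(17) = -231
173·t² + 462·t + 145 = 0  ⇒  m = (-231)² − 173·145 = 28276
m = 28276 > 0,  v_rel·d = -231 < 0  ⇒  outside

inside=no margin=28276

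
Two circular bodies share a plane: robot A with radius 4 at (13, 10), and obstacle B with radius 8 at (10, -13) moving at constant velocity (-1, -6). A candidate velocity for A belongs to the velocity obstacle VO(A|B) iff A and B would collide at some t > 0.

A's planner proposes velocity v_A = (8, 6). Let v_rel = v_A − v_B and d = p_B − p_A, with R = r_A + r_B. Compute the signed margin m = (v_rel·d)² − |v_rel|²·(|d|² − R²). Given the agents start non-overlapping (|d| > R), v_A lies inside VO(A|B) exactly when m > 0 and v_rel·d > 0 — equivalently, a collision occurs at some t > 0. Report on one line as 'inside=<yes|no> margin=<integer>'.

d = (-3, -23),  |d|² = 538;  R = 4+8 = 12,  c = 538−12² = 394
v_rel = (9, 12),  |v_rel|² = 225;  v_rel·d = (9)·(-3) + (12)·(-23) = -303
225·t² + 606·t + 394 = 0  ⇒  m = (-303)² − 225·394 = 3159
m = 3159 > 0,  v_rel·d = -303 < 0  ⇒  outside

inside=no margin=3159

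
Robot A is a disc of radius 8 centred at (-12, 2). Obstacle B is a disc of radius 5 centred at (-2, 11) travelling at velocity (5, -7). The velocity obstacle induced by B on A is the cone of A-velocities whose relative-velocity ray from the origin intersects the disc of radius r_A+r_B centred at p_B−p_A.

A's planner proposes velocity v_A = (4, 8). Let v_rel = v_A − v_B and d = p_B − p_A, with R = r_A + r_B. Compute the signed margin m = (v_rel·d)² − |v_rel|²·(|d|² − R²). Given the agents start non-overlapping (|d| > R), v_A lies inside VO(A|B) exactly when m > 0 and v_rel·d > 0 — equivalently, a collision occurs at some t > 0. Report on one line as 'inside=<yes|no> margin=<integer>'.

d = (10, 9),  |d|² = 181;  R = 8+5 = 13,  c = 181−13² = 12
v_rel = (-1, 15),  |v_rel|² = 226;  v_rel·d = (-1)·(10) + (15)·(9) = 125
226·t² − 250·t + 12 = 0  ⇒  m = 125² − 226·12 = 12913
m = 12913 > 0,  v_rel·d = 125 > 0  ⇒  inside

inside=yes margin=12913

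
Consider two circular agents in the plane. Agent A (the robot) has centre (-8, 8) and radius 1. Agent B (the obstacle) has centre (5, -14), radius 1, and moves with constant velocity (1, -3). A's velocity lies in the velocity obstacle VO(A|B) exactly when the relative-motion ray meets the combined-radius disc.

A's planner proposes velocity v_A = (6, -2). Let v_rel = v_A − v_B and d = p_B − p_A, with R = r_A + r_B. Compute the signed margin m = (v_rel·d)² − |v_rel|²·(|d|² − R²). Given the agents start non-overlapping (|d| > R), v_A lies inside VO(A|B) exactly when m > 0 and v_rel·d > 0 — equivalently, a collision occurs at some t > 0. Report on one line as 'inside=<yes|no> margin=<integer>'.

d = (13, -22),  |d|² = 653;  R = 1+1 = 2,  c = 653−2² = 649
v_rel = (5, 1),  |v_rel|² = 26;  v_rel·d = (5)·(13) + (1)·(-22) = 43
26·t² − 86·t + 649 = 0  ⇒  m = 43² − 26·649 = -15025
m = -15025 < 0,  v_rel·d = 43 > 0  ⇒  outside

inside=no margin=-15025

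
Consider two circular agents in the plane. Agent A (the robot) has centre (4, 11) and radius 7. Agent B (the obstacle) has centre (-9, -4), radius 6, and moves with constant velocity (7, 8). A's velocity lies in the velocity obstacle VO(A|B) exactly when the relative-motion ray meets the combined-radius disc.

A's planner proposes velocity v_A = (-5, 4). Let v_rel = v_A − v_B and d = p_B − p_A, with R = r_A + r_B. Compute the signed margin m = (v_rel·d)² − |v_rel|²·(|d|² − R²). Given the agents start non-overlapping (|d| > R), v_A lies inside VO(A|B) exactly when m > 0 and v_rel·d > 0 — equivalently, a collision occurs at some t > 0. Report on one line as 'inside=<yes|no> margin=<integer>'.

d = (-13, -15),  |d|² = 394;  R = 7+6 = 13,  c = 394−13² = 225
v_rel = (-12, -4),  |v_rel|² = 160;  v_rel·d = (-12)·(-13) + (-4)·(-15) = 216
160·t² − 432·t + 225 = 0  ⇒  m = 216² − 160·225 = 10656
m = 10656 > 0,  v_rel·d = 216 > 0  ⇒  inside

inside=yes margin=10656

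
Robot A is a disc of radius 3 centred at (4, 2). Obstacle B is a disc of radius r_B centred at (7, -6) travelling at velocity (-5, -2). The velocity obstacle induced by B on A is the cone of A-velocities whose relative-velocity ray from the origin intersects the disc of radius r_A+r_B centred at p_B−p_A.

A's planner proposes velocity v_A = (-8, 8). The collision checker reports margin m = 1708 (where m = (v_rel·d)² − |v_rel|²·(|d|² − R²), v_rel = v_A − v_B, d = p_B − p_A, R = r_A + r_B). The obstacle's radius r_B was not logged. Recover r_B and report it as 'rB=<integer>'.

m = 1708
d = (3, -8);  v_rel = (-3, 10),  |v_rel|² = 109
v_rel×d = (-3)·(-8) − (10)·(3) = -6
since m = R²·109 − (-6)²:  R² = (36 + 1708) / 109 = 16
R = √16 = 4  ⇒  r_B = 4 − 3 = 1

rB=1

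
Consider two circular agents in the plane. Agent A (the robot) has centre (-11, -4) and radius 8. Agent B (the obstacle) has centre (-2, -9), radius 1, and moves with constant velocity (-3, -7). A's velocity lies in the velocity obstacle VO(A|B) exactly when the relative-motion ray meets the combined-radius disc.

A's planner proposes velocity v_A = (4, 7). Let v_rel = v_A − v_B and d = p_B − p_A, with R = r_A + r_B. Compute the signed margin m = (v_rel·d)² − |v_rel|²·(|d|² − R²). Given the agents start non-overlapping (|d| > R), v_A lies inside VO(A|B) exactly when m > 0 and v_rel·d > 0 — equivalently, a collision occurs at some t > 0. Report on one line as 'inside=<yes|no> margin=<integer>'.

d = (9, -5),  |d|² = 106;  R = 8+1 = 9,  c = 106−9² = 25
v_rel = (7, 14),  |v_rel|² = 245;  v_rel·d = (7)·(9) + (14)·(-5) = -7
245·t² + 14·t + 25 = 0  ⇒  m = (-7)² − 245·25 = -6076
m = -6076 < 0,  v_rel·d = -7 < 0  ⇒  outside

inside=no margin=-6076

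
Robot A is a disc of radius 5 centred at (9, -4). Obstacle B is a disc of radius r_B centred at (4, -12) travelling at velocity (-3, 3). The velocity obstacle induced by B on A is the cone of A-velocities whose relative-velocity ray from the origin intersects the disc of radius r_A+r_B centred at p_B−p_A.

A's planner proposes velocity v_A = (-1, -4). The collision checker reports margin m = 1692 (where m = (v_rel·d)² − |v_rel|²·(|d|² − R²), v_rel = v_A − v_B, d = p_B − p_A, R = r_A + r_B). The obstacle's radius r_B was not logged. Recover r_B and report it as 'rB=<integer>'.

m = 1692
d = (-5, -8);  v_rel = (2, -7),  |v_rel|² = 53
v_rel×d = (2)·(-8) − (-7)·(-5) = -51
since m = R²·53 − (-51)²:  R² = (2601 + 1692) / 53 = 81
R = √81 = 9  ⇒  r_B = 9 − 5 = 4

rB=4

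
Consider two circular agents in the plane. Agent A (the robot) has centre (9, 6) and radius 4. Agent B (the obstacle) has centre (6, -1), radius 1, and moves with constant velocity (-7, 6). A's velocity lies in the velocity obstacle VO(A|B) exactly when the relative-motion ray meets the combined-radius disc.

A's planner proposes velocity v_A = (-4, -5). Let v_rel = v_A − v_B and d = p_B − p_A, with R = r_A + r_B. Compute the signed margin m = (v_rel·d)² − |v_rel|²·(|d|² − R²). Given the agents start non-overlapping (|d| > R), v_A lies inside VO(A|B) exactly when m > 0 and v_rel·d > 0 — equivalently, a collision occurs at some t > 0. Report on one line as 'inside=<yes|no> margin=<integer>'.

d = (-3, -7),  |d|² = 58;  R = 4+1 = 5,  c = 58−5² = 33
v_rel = (3, -11),  |v_rel|² = 130;  v_rel·d = (3)·(-3) + (-11)·(-7) = 68
130·t² − 136·t + 33 = 0  ⇒  m = 68² − 130·33 = 334
m = 334 > 0,  v_rel·d = 68 > 0  ⇒  inside

inside=yes margin=334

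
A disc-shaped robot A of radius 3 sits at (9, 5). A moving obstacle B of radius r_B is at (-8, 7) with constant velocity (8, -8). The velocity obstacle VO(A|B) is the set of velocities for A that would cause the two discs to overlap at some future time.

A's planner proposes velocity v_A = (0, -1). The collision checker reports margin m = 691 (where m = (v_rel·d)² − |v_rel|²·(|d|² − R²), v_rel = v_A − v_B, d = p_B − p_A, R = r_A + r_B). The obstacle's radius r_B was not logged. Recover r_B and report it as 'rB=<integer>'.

m = 691
d = (-17, 2);  v_rel = (-8, 7),  |v_rel|² = 113
v_rel×d = (-8)·(2) − (7)·(-17) = 103
since m = R²·113 − 103²:  R² = (10609 + 691) / 113 = 100
R = √100 = 10  ⇒  r_B = 10 − 3 = 7

rB=7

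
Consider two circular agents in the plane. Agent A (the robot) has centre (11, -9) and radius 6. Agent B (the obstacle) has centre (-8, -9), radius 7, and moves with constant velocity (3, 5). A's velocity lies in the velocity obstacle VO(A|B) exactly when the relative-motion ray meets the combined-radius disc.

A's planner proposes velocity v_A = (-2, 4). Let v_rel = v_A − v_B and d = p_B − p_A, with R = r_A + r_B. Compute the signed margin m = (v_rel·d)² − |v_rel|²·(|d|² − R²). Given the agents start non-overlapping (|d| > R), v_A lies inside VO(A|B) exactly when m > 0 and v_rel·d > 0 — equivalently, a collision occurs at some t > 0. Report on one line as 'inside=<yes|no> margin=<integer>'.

d = (-19, 0),  |d|² = 361;  R = 6+7 = 13,  c = 361−13² = 192
v_rel = (-5, -1),  |v_rel|² = 26;  v_rel·d = (-5)·(-19) + (-1)·(0) = 95
26·t² − 190·t + 192 = 0  ⇒  m = 95² − 26·192 = 4033
m = 4033 > 0,  v_rel·d = 95 > 0  ⇒  inside

inside=yes margin=4033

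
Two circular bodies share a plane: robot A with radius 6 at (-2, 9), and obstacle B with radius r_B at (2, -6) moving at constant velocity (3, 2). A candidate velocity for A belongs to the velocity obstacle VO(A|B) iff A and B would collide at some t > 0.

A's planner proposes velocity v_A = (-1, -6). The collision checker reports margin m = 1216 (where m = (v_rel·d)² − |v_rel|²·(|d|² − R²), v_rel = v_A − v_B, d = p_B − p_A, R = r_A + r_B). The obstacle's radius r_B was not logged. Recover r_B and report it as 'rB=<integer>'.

m = 1216
d = (4, -15);  v_rel = (-4, -8),  |v_rel|² = 80
v_rel×d = (-4)·(-15) − (-8)·(4) = 92
since m = R²·80 − 92²:  R² = (8464 + 1216) / 80 = 121
R = √121 = 11  ⇒  r_B = 11 − 6 = 5

rB=5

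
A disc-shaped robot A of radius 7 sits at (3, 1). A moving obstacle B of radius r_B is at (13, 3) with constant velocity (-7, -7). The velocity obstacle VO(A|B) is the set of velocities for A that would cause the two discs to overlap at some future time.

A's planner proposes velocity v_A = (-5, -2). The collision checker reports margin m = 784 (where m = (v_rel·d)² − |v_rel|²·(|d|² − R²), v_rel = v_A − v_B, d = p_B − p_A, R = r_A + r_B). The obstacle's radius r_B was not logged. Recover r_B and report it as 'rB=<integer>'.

m = 784
d = (10, 2);  v_rel = (2, 5),  |v_rel|² = 29
v_rel×d = (2)·(2) − (5)·(10) = -46
since m = R²·29 − (-46)²:  R² = (2116 + 784) / 29 = 100
R = √100 = 10  ⇒  r_B = 10 − 7 = 3

rB=3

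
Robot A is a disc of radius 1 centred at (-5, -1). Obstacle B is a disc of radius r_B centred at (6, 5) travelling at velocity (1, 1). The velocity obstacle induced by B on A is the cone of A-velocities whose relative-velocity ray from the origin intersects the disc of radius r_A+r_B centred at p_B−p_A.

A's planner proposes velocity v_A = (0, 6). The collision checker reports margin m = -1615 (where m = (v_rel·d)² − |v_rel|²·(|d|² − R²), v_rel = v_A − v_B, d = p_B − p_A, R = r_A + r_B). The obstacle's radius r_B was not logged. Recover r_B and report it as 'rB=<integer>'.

m = -1615
d = (11, 6);  v_rel = (-1, 5),  |v_rel|² = 26
v_rel×d = (-1)·(6) − (5)·(11) = -61
since m = R²·26 − (-61)²:  R² = (3721 + -1615) / 26 = 81
R = √81 = 9  ⇒  r_B = 9 − 1 = 8

rB=8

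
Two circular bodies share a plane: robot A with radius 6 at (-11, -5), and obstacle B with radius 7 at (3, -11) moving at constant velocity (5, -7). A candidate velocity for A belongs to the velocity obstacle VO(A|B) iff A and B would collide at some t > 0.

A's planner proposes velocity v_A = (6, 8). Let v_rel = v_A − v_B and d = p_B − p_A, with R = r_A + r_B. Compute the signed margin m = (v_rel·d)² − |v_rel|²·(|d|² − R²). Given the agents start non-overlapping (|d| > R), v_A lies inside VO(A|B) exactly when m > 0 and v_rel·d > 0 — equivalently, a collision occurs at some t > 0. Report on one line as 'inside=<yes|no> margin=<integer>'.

d = (14, -6),  |d|² = 232;  R = 6+7 = 13,  c = 232−13² = 63
v_rel = (1, 15),  |v_rel|² = 226;  v_rel·d = (1)·(14) + (15)·(-6) = -76
226·t² + 152·t + 63 = 0  ⇒  m = (-76)² − 226·63 = -8462
m = -8462 < 0,  v_rel·d = -76 < 0  ⇒  outside

inside=no margin=-8462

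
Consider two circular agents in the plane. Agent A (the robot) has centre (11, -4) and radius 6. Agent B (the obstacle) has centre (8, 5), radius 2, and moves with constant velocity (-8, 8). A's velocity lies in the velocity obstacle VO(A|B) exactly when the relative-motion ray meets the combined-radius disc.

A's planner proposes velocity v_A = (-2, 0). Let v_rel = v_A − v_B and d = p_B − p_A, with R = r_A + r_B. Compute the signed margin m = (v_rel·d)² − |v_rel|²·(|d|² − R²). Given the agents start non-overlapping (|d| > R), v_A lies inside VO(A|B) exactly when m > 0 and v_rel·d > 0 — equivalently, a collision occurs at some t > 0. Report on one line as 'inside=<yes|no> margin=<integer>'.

d = (-3, 9),  |d|² = 90;  R = 6+2 = 8,  c = 90−8² = 26
v_rel = (6, -8),  |v_rel|² = 100;  v_rel·d = (6)·(-3) + (-8)·(9) = -90
100·t² + 180·t + 26 = 0  ⇒  m = (-90)² − 100·26 = 5500
m = 5500 > 0,  v_rel·d = -90 < 0  ⇒  outside

inside=no margin=5500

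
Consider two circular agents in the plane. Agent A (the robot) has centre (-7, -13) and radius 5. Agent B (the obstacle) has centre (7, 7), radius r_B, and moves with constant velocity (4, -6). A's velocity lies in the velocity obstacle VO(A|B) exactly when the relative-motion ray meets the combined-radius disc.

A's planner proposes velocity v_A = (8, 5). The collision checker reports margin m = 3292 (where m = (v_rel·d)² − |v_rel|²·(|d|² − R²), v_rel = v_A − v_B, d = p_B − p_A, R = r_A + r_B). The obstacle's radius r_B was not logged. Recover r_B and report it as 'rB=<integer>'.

m = 3292
d = (14, 20);  v_rel = (4, 11),  |v_rel|² = 137
v_rel×d = (4)·(20) − (11)·(14) = -74
since m = R²·137 − (-74)²:  R² = (5476 + 3292) / 137 = 64
R = √64 = 8  ⇒  r_B = 8 − 5 = 3

rB=3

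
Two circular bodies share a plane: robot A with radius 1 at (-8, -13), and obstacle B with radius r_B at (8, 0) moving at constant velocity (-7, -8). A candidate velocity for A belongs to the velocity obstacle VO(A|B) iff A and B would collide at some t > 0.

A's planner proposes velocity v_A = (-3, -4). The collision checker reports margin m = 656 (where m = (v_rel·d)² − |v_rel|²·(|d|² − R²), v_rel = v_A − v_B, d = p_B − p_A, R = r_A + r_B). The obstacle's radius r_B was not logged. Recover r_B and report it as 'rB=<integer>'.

m = 656
d = (16, 13);  v_rel = (4, 4),  |v_rel|² = 32
v_rel×d = (4)·(13) − (4)·(16) = -12
since m = R²·32 − (-12)²:  R² = (144 + 656) / 32 = 25
R = √25 = 5  ⇒  r_B = 5 − 1 = 4

rB=4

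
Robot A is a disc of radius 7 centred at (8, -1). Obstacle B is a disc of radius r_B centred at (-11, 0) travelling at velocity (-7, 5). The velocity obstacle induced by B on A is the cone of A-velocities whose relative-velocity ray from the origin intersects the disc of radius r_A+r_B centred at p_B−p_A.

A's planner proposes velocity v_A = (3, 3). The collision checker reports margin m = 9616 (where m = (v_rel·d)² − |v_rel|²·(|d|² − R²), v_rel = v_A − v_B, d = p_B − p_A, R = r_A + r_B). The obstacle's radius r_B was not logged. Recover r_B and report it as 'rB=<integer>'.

m = 9616
d = (-19, 1);  v_rel = (10, -2),  |v_rel|² = 104
v_rel×d = (10)·(1) − (-2)·(-19) = -28
since m = R²·104 − (-28)²:  R² = (784 + 9616) / 104 = 100
R = √100 = 10  ⇒  r_B = 10 − 7 = 3

rB=3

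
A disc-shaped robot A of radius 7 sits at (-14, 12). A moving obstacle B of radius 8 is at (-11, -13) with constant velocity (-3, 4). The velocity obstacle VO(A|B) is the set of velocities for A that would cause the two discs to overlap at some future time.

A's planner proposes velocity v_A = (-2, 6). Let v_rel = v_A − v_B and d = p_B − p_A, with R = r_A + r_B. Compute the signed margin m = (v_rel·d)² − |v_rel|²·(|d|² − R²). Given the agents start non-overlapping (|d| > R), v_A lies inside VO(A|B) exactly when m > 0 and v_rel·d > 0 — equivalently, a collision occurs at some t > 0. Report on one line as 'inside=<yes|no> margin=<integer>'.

d = (3, -25),  |d|² = 634;  R = 7+8 = 15,  c = 634−15² = 409
v_rel = (1, 2),  |v_rel|² = 5;  v_rel·d = (1)·(3) + (2)·(-25) = -47
5·t² + 94·t + 409 = 0  ⇒  m = (-47)² − 5·409 = 164
m = 164 > 0,  v_rel·d = -47 < 0  ⇒  outside

inside=no margin=164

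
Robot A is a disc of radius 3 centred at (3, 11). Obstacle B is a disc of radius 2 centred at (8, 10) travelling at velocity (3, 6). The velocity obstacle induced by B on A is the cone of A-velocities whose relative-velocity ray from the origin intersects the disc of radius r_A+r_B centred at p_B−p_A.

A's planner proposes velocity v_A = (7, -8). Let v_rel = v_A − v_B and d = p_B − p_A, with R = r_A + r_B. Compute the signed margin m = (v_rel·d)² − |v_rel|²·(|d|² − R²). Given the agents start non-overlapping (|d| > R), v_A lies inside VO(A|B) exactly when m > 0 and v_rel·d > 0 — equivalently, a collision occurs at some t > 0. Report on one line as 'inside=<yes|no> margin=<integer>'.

d = (5, -1),  |d|² = 26;  R = 3+2 = 5,  c = 26−5² = 1
v_rel = (4, -14),  |v_rel|² = 212;  v_rel·d = (4)·(5) + (-14)·(-1) = 34
212·t² − 68·t + 1 = 0  ⇒  m = 34² − 212·1 = 944
m = 944 > 0,  v_rel·d = 34 > 0  ⇒  inside

inside=yes margin=944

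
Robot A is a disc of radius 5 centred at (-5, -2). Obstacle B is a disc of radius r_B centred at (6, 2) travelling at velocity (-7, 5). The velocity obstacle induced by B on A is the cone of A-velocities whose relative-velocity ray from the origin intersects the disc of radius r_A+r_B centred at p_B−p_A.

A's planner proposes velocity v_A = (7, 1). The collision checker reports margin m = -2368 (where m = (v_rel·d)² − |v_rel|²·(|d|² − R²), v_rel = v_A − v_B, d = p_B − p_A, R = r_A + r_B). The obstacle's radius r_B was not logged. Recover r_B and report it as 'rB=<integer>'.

m = -2368
d = (11, 4);  v_rel = (14, -4),  |v_rel|² = 212
v_rel×d = (14)·(4) − (-4)·(11) = 100
since m = R²·212 − 100²:  R² = (10000 + -2368) / 212 = 36
R = √36 = 6  ⇒  r_B = 6 − 5 = 1

rB=1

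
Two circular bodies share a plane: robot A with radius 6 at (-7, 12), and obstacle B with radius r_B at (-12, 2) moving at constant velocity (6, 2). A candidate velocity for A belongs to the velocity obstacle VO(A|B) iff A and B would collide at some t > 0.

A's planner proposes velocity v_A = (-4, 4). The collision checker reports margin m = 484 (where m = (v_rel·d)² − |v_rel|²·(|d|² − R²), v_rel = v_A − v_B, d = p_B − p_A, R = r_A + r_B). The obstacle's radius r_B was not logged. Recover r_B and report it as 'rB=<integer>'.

m = 484
d = (-5, -10);  v_rel = (-10, 2),  |v_rel|² = 104
v_rel×d = (-10)·(-10) − (2)·(-5) = 110
since m = R²·104 − 110²:  R² = (12100 + 484) / 104 = 121
R = √121 = 11  ⇒  r_B = 11 − 6 = 5

rB=5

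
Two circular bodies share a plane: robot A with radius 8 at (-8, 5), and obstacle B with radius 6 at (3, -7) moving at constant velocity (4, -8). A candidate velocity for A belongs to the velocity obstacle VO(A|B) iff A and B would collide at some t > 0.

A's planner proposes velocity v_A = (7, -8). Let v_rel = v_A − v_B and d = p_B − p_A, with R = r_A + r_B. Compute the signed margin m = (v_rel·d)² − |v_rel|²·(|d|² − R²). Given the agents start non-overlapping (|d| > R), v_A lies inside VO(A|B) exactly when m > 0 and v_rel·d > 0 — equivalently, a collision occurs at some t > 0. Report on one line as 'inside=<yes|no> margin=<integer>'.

d = (11, -12),  |d|² = 265;  R = 8+6 = 14,  c = 265−14² = 69
v_rel = (3, 0),  |v_rel|² = 9;  v_rel·d = (3)·(11) + (0)·(-12) = 33
9·t² − 66·t + 69 = 0  ⇒  m = 33² − 9·69 = 468
m = 468 > 0,  v_rel·d = 33 > 0  ⇒  inside

inside=yes margin=468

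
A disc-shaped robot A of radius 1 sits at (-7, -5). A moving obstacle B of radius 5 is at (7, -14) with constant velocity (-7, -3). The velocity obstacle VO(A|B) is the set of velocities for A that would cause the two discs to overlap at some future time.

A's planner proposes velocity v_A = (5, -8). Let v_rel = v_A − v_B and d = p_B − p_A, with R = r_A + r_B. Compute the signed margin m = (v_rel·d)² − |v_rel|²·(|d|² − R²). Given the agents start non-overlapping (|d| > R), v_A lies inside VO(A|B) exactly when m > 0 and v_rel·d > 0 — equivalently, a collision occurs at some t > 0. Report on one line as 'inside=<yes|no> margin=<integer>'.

d = (14, -9),  |d|² = 277;  R = 1+5 = 6,  c = 277−6² = 241
v_rel = (12, -5),  |v_rel|² = 169;  v_rel·d = (12)·(14) + (-5)·(-9) = 213
169·t² − 426·t + 241 = 0  ⇒  m = 213² − 169·241 = 4640
m = 4640 > 0,  v_rel·d = 213 > 0  ⇒  inside

inside=yes margin=4640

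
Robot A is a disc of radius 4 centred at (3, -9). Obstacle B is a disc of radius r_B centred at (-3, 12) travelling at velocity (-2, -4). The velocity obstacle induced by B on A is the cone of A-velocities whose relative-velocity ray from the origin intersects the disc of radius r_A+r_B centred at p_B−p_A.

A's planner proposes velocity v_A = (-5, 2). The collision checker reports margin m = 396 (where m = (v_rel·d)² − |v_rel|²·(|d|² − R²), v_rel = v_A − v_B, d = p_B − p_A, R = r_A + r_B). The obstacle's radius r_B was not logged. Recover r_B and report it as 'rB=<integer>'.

m = 396
d = (-6, 21);  v_rel = (-3, 6),  |v_rel|² = 45
v_rel×d = (-3)·(21) − (6)·(-6) = -27
since m = R²·45 − (-27)²:  R² = (729 + 396) / 45 = 25
R = √25 = 5  ⇒  r_B = 5 − 4 = 1

rB=1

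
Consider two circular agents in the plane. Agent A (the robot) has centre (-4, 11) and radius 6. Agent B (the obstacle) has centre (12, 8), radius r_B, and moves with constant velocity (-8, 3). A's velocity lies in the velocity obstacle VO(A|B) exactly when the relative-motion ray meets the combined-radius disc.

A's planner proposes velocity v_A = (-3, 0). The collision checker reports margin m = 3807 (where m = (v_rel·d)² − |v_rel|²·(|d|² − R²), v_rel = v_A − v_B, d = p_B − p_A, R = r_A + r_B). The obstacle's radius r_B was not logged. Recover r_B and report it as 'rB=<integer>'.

m = 3807
d = (16, -3);  v_rel = (5, -3),  |v_rel|² = 34
v_rel×d = (5)·(-3) − (-3)·(16) = 33
since m = R²·34 − 33²:  R² = (1089 + 3807) / 34 = 144
R = √144 = 12  ⇒  r_B = 12 − 6 = 6

rB=6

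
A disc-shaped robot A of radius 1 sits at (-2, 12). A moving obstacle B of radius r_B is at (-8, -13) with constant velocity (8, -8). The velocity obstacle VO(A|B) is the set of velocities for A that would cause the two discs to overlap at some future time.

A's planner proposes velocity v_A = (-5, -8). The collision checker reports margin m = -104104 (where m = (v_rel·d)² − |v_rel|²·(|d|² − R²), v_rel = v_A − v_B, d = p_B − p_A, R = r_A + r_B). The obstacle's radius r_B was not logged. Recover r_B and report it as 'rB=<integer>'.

m = -104104
d = (-6, -25);  v_rel = (-13, 0),  |v_rel|² = 169
v_rel×d = (-13)·(-25) − (0)·(-6) = 325
since m = R²·169 − 325²:  R² = (105625 + -104104) / 169 = 9
R = √9 = 3  ⇒  r_B = 3 − 1 = 2

rB=2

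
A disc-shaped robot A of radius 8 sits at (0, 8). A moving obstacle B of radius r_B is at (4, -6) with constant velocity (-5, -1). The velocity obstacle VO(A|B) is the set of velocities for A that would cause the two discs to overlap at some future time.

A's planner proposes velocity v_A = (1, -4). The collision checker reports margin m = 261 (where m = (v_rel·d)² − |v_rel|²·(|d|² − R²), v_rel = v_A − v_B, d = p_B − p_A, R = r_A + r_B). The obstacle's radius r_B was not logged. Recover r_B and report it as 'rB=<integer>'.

m = 261
d = (4, -14);  v_rel = (6, -3),  |v_rel|² = 45
v_rel×d = (6)·(-14) − (-3)·(4) = -72
since m = R²·45 − (-72)²:  R² = (5184 + 261) / 45 = 121
R = √121 = 11  ⇒  r_B = 11 − 8 = 3

rB=3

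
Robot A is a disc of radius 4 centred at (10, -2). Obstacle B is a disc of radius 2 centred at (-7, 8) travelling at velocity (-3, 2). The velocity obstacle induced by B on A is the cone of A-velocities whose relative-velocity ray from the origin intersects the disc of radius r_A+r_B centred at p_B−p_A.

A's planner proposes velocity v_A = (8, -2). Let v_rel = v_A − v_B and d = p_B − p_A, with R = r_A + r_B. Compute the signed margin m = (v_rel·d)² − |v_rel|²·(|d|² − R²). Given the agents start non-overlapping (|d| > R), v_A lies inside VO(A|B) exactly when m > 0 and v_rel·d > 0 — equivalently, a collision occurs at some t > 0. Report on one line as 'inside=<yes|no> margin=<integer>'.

d = (-17, 10),  |d|² = 389;  R = 4+2 = 6,  c = 389−6² = 353
v_rel = (11, -4),  |v_rel|² = 137;  v_rel·d = (11)·(-17) + (-4)·(10) = -227
137·t² + 454·t + 353 = 0  ⇒  m = (-227)² − 137·353 = 3168
m = 3168 > 0,  v_rel·d = -227 < 0  ⇒  outside

inside=no margin=3168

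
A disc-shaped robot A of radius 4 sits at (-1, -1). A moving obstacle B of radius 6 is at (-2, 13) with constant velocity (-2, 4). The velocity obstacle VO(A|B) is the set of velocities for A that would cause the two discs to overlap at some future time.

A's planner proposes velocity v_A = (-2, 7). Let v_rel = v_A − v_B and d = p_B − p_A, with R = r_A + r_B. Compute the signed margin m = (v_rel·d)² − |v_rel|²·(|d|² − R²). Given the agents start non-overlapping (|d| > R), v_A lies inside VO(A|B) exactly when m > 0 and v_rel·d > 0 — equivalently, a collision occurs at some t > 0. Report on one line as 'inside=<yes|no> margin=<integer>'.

d = (-1, 14),  |d|² = 197;  R = 4+6 = 10,  c = 197−10² = 97
v_rel = (0, 3),  |v_rel|² = 9;  v_rel·d = (0)·(-1) + (3)·(14) = 42
9·t² − 84·t + 97 = 0  ⇒  m = 42² − 9·97 = 891
m = 891 > 0,  v_rel·d = 42 > 0  ⇒  inside

inside=yes margin=891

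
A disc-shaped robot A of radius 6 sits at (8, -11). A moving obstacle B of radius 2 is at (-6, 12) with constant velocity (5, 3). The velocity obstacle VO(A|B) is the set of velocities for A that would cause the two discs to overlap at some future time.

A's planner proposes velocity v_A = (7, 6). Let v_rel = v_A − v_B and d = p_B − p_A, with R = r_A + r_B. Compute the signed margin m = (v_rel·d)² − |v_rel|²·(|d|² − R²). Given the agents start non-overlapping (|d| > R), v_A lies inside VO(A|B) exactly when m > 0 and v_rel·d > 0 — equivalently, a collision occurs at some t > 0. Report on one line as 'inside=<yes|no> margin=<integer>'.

d = (-14, 23),  |d|² = 725;  R = 6+2 = 8,  c = 725−8² = 661
v_rel = (2, 3),  |v_rel|² = 13;  v_rel·d = (2)·(-14) + (3)·(23) = 41
13·t² − 82·t + 661 = 0  ⇒  m = 41² − 13·661 = -6912
m = -6912 < 0,  v_rel·d = 41 > 0  ⇒  outside

inside=no margin=-6912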